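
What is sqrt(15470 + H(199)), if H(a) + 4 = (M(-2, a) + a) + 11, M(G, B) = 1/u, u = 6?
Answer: sqrt(564342)/6 ≈ 125.20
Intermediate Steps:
M(G, B) = 1/6
H(a) = 43/6 + a (H(a) = -4 + ((1/6 + a) + 11) = -4 + (67/6 + a) = 43/6 + a)
sqrt(15470 + H(199)) = sqrt(15470 + (43/6 + 199)) = sqrt(15470 + 1237/6) = sqrt(94057/6) = sqrt(564342)/6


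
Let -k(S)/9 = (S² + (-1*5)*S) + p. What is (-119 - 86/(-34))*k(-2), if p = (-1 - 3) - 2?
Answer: 142560/17 ≈ 8385.9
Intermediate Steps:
p = -6 (p = -4 - 2 = -6)
k(S) = 54 - 9*S² + 45*S (k(S) = -9*((S² + (-1*5)*S) - 6) = -9*((S² - 5*S) - 6) = -9*(-6 + S² - 5*S) = 54 - 9*S² + 45*S)
(-119 - 86/(-34))*k(-2) = (-119 - 86/(-34))*(54 - 9*(-2)² + 45*(-2)) = (-119 - 86*(-1/34))*(54 - 9*4 - 90) = (-119 + 43/17)*(54 - 36 - 90) = -1980/17*(-72) = 142560/17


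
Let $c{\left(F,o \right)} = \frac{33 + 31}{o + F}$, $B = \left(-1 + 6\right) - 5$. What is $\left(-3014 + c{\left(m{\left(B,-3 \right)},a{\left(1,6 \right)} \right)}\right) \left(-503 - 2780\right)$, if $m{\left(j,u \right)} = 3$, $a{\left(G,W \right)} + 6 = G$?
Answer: $10000018$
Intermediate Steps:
$a{\left(G,W \right)} = -6 + G$
$B = 0$ ($B = 5 - 5 = 0$)
$c{\left(F,o \right)} = \frac{64}{F + o}$
$\left(-3014 + c{\left(m{\left(B,-3 \right)},a{\left(1,6 \right)} \right)}\right) \left(-503 - 2780\right) = \left(-3014 + \frac{64}{3 + \left(-6 + 1\right)}\right) \left(-503 - 2780\right) = \left(-3014 + \frac{64}{3 - 5}\right) \left(-3283\right) = \left(-3014 + \frac{64}{-2}\right) \left(-3283\right) = \left(-3014 + 64 \left(- \frac{1}{2}\right)\right) \left(-3283\right) = \left(-3014 - 32\right) \left(-3283\right) = \left(-3046\right) \left(-3283\right) = 10000018$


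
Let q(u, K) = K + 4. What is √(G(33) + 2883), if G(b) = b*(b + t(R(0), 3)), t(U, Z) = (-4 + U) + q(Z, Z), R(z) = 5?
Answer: 2*√1059 ≈ 65.085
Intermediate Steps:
q(u, K) = 4 + K
t(U, Z) = U + Z (t(U, Z) = (-4 + U) + (4 + Z) = U + Z)
G(b) = b*(8 + b) (G(b) = b*(b + (5 + 3)) = b*(b + 8) = b*(8 + b))
√(G(33) + 2883) = √(33*(8 + 33) + 2883) = √(33*41 + 2883) = √(1353 + 2883) = √4236 = 2*√1059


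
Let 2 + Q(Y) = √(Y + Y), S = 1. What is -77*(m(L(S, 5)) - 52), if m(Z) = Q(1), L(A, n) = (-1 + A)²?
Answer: 4158 - 77*√2 ≈ 4049.1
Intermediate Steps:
Q(Y) = -2 + √2*√Y (Q(Y) = -2 + √(Y + Y) = -2 + √(2*Y) = -2 + √2*√Y)
m(Z) = -2 + √2 (m(Z) = -2 + √2*√1 = -2 + √2*1 = -2 + √2)
-77*(m(L(S, 5)) - 52) = -77*((-2 + √2) - 52) = -77*(-54 + √2) = 4158 - 77*√2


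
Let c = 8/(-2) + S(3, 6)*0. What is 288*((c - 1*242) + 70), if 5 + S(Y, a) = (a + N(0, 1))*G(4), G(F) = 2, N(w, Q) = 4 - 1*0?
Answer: -50688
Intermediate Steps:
N(w, Q) = 4 (N(w, Q) = 4 + 0 = 4)
S(Y, a) = 3 + 2*a (S(Y, a) = -5 + (a + 4)*2 = -5 + (4 + a)*2 = -5 + (8 + 2*a) = 3 + 2*a)
c = -4 (c = 8/(-2) + (3 + 2*6)*0 = 8*(-½) + (3 + 12)*0 = -4 + 15*0 = -4 + 0 = -4)
288*((c - 1*242) + 70) = 288*((-4 - 1*242) + 70) = 288*((-4 - 242) + 70) = 288*(-246 + 70) = 288*(-176) = -50688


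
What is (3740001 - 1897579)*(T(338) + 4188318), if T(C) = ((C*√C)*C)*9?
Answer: 7716649226196 + 24626822099256*√2 ≈ 4.2544e+13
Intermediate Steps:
T(C) = 9*C^(5/2) (T(C) = (C^(3/2)*C)*9 = C^(5/2)*9 = 9*C^(5/2))
(3740001 - 1897579)*(T(338) + 4188318) = (3740001 - 1897579)*(9*338^(5/2) + 4188318) = 1842422*(9*(1485172*√2) + 4188318) = 1842422*(13366548*√2 + 4188318) = 1842422*(4188318 + 13366548*√2) = 7716649226196 + 24626822099256*√2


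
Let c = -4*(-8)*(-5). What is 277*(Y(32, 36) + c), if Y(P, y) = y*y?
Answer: 314672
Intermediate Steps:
c = -160 (c = 32*(-5) = -160)
Y(P, y) = y²
277*(Y(32, 36) + c) = 277*(36² - 160) = 277*(1296 - 160) = 277*1136 = 314672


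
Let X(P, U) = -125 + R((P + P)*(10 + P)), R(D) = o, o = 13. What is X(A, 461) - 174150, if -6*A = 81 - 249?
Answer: -174262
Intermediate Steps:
R(D) = 13
A = 28 (A = -(81 - 249)/6 = -⅙*(-168) = 28)
X(P, U) = -112 (X(P, U) = -125 + 13 = -112)
X(A, 461) - 174150 = -112 - 174150 = -174262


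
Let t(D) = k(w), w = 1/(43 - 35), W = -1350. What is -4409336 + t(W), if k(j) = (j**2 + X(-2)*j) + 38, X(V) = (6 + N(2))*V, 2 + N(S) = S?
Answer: -282195167/64 ≈ -4.4093e+6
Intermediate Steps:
N(S) = -2 + S
X(V) = 6*V (X(V) = (6 + (-2 + 2))*V = (6 + 0)*V = 6*V)
w = 1/8 ≈ 0.12500
k(j) = 38 + j**2 - 12*j (k(j) = (j**2 + (6*(-2))*j) + 38 = (j**2 - 12*j) + 38 = 38 + j**2 - 12*j)
t(D) = 2337/64 (t(D) = 38 + (1/8)**2 - 12*1/8 = 38 + 1/64 - 3/2 = 2337/64)
-4409336 + t(W) = -4409336 + 2337/64 = -282195167/64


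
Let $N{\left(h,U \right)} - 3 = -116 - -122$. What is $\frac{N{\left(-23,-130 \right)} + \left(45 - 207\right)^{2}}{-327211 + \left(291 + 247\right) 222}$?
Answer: $- \frac{26253}{207775} \approx -0.12635$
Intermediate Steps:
$N{\left(h,U \right)} = 9$ ($N{\left(h,U \right)} = 3 - -6 = 3 + \left(-116 + 122\right) = 3 + 6 = 9$)
$\frac{N{\left(-23,-130 \right)} + \left(45 - 207\right)^{2}}{-327211 + \left(291 + 247\right) 222} = \frac{9 + \left(45 - 207\right)^{2}}{-327211 + \left(291 + 247\right) 222} = \frac{9 + \left(-162\right)^{2}}{-327211 + 538 \cdot 222} = \frac{9 + 26244}{-327211 + 119436} = \frac{26253}{-207775} = 26253 \left(- \frac{1}{207775}\right) = - \frac{26253}{207775}$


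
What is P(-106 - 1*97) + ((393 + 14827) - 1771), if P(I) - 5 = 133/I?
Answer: 390147/29 ≈ 13453.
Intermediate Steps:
P(I) = 5 + 133/I
P(-106 - 1*97) + ((393 + 14827) - 1771) = (5 + 133/(-106 - 1*97)) + ((393 + 14827) - 1771) = (5 + 133/(-106 - 97)) + (15220 - 1771) = (5 + 133/(-203)) + 13449 = (5 + 133*(-1/203)) + 13449 = (5 - 19/29) + 13449 = 126/29 + 13449 = 390147/29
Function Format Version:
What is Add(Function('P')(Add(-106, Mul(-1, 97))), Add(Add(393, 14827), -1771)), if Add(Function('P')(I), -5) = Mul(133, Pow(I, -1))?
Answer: Rational(390147, 29) ≈ 13453.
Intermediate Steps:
Function('P')(I) = Add(5, Mul(133, Pow(I, -1)))
Add(Function('P')(Add(-106, Mul(-1, 97))), Add(Add(393, 14827), -1771)) = Add(Add(5, Mul(133, Pow(Add(-106, Mul(-1, 97)), -1))), Add(Add(393, 14827), -1771)) = Add(Add(5, Mul(133, Pow(Add(-106, -97), -1))), Add(15220, -1771)) = Add(Add(5, Mul(133, Pow(-203, -1))), 13449) = Add(Add(5, Mul(133, Rational(-1, 203))), 13449) = Add(Add(5, Rational(-19, 29)), 13449) = Add(Rational(126, 29), 13449) = Rational(390147, 29)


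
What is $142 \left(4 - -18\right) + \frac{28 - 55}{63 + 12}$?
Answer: $\frac{78091}{25} \approx 3123.6$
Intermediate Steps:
$142 \left(4 - -18\right) + \frac{28 - 55}{63 + 12} = 142 \left(4 + 18\right) - \frac{27}{75} = 142 \cdot 22 - \frac{9}{25} = 3124 - \frac{9}{25} = \frac{78091}{25}$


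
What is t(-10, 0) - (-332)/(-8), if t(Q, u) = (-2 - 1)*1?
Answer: -89/2 ≈ -44.500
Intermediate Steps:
t(Q, u) = -3 (t(Q, u) = -3*1 = -3)
t(-10, 0) - (-332)/(-8) = -3 - (-332)/(-8) = -3 - (-332)*(-1)/8 = -3 - 1*83/2 = -3 - 83/2 = -89/2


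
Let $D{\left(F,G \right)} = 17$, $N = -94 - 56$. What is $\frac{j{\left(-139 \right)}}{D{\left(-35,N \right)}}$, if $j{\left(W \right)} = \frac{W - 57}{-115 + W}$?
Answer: $\frac{98}{2159} \approx 0.045391$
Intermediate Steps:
$N = -150$ ($N = -94 - 56 = -150$)
$j{\left(W \right)} = \frac{-57 + W}{-115 + W}$
$\frac{j{\left(-139 \right)}}{D{\left(-35,N \right)}} = \frac{\frac{1}{-115 - 139} \left(-57 - 139\right)}{17} = \frac{1}{-254} \left(-196\right) \frac{1}{17} = \left(- \frac{1}{254}\right) \left(-196\right) \frac{1}{17} = \frac{98}{127} \cdot \frac{1}{17} = \frac{98}{2159}$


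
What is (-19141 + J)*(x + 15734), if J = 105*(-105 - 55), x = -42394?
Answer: 958187060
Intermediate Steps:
J = -16800 (J = 105*(-160) = -16800)
(-19141 + J)*(x + 15734) = (-19141 - 16800)*(-42394 + 15734) = -35941*(-26660) = 958187060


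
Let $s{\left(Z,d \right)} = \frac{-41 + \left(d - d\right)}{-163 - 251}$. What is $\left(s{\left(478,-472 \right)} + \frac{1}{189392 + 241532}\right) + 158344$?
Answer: $\frac{14124494414341}{89201268} \approx 1.5834 \cdot 10^{5}$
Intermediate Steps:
$s{\left(Z,d \right)} = \frac{41}{414}$ ($s{\left(Z,d \right)} = \frac{-41 + 0}{-414} = \left(-41\right) \left(- \frac{1}{414}\right) = \frac{41}{414}$)
$\left(s{\left(478,-472 \right)} + \frac{1}{189392 + 241532}\right) + 158344 = \left(\frac{41}{414} + \frac{1}{189392 + 241532}\right) + 158344 = \left(\frac{41}{414} + \frac{1}{430924}\right) + 158344 = \frac{8834149}{89201268} + 158344 = \frac{14124494414341}{89201268}$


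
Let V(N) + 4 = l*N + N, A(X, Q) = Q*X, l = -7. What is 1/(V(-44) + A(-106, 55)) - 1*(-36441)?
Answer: 202976369/5570 ≈ 36441.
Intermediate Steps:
V(N) = -4 - 6*N (V(N) = -4 + (-7*N + N) = -4 - 6*N)
1/(V(-44) + A(-106, 55)) - 1*(-36441) = 1/((-4 - 6*(-44)) + 55*(-106)) - 1*(-36441) = 1/((-4 + 264) - 5830) + 36441 = 1/(260 - 5830) + 36441 = 1/(-5570) + 36441 = -1/5570 + 36441 = 202976369/5570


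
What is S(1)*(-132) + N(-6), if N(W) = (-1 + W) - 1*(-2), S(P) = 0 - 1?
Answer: 127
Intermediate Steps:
S(P) = -1
N(W) = 1 + W (N(W) = (-1 + W) + 2 = 1 + W)
S(1)*(-132) + N(-6) = -1*(-132) + (1 - 6) = 132 - 5 = 127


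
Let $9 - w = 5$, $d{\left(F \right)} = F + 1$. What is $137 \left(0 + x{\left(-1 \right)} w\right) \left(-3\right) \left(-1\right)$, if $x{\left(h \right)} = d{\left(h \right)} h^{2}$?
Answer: $0$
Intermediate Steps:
$d{\left(F \right)} = 1 + F$
$w = 4$ ($w = 9 - 5 = 4$)
$x{\left(h \right)} = h^{2} \left(1 + h\right)$ ($x{\left(h \right)} = \left(1 + h\right) h^{2} = h^{2} \left(1 + h\right)$)
$137 \left(0 + x{\left(-1 \right)} w\right) \left(-3\right) \left(-1\right) = 137 \left(0 + \left(-1\right)^{2} \left(1 - 1\right) 4\right) \left(-3\right) \left(-1\right) = 137 \left(0 + 1 \cdot 0 \cdot 4\right) \left(-3\right) \left(-1\right) = 137 \left(0 + 0 \cdot 4\right) \left(-3\right) \left(-1\right) = 137 \left(0 + 0\right) \left(-3\right) \left(-1\right) = 137 \cdot 0 \left(-3\right) \left(-1\right) = 137 \cdot 0 \left(-1\right) = 137 \cdot 0 = 0$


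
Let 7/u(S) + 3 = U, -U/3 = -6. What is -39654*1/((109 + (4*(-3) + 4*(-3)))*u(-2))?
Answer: -118962/119 ≈ -999.68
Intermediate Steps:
U = 18 (U = -3*(-6) = 18)
u(S) = 7/15 (u(S) = 7/(-3 + 18) = 7/15)
-39654*1/((109 + (4*(-3) + 4*(-3)))*u(-2)) = -39654*15/(7*(109 + (4*(-3) + 4*(-3)))) = -39654*15/(7*(109 + (-12 - 12))) = -39654*15/(7*(109 - 24)) = -39654/(85*(7/15)) = -39654/119/3 = -39654*3/119 = -118962/119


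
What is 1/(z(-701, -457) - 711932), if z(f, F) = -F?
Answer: -1/711475 ≈ -1.4055e-6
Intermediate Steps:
1/(z(-701, -457) - 711932) = 1/(-1*(-457) - 711932) = 1/(457 - 711932) = 1/(-711475) = -1/711475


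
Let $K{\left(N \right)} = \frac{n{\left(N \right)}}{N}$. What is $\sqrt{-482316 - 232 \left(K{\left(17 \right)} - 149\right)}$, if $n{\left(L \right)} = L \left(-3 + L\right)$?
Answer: $14 i \sqrt{2301} \approx 671.56 i$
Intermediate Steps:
$K{\left(N \right)} = -3 + N$ ($K{\left(N \right)} = \frac{N \left(-3 + N\right)}{N} = -3 + N$)
$\sqrt{-482316 - 232 \left(K{\left(17 \right)} - 149\right)} = \sqrt{-482316 - 232 \left(\left(-3 + 17\right) - 149\right)} = \sqrt{-482316 - 232 \left(14 - 149\right)} = \sqrt{-482316 - -31320} = \sqrt{-482316 + 31320} = \sqrt{-450996} = 14 i \sqrt{2301}$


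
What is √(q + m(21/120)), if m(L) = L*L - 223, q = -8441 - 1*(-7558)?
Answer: I*√1769551/40 ≈ 33.256*I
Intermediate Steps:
q = -883 (q = -8441 + 7558 = -883)
m(L) = -223 + L² (m(L) = L² - 223 = -223 + L²)
√(q + m(21/120)) = √(-883 + (-223 + (21/120)²)) = √(-883 + (-223 + (21*(1/120))²)) = √(-883 + (-223 + (7/40)²)) = √(-883 + (-223 + 49/1600)) = √(-883 - 356751/1600) = √(-1769551/1600) = I*√1769551/40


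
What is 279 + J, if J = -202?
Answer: 77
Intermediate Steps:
279 + J = 279 - 202 = 77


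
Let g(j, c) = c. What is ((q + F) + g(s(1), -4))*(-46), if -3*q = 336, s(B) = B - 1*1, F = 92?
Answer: 1104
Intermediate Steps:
s(B) = -1 + B (s(B) = B - 1 = -1 + B)
q = -112 (q = -1/3*336 = -112)
((q + F) + g(s(1), -4))*(-46) = ((-112 + 92) - 4)*(-46) = (-20 - 4)*(-46) = -24*(-46) = 1104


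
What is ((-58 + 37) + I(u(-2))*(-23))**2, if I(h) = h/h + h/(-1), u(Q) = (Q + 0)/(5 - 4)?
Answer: 8100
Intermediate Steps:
u(Q) = Q (u(Q) = Q/1 = Q*1 = Q)
I(h) = 1 - h (I(h) = 1 + h*(-1) = 1 - h)
((-58 + 37) + I(u(-2))*(-23))**2 = ((-58 + 37) + (1 - 1*(-2))*(-23))**2 = (-21 + (1 + 2)*(-23))**2 = (-21 + 3*(-23))**2 = (-21 - 69)**2 = (-90)**2 = 8100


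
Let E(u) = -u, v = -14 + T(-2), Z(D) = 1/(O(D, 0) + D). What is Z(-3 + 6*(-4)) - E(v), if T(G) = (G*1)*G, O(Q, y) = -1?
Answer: -281/28 ≈ -10.036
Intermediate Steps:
T(G) = G² (T(G) = G*G = G²)
Z(D) = 1/(-1 + D)
v = -10 (v = -14 + (-2)² = -14 + 4 = -10)
Z(-3 + 6*(-4)) - E(v) = 1/(-1 + (-3 + 6*(-4))) - (-1)*(-10) = 1/(-1 + (-3 - 24)) - 1*10 = 1/(-1 - 27) - 10 = 1/(-28) - 10 = -1/28 - 10 = -281/28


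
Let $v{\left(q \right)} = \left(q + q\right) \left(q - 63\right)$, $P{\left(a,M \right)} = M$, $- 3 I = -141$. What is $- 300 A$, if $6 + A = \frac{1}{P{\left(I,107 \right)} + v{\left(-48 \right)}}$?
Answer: $\frac{19373100}{10763} \approx 1800.0$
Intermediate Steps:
$I = 47$ ($I = \left(- \frac{1}{3}\right) \left(-141\right) = 47$)
$v{\left(q \right)} = 2 q \left(-63 + q\right)$
$A = - \frac{64577}{10763}$ ($A = -6 + \frac{1}{107 + 2 \left(-48\right) \left(-63 - 48\right)} = -6 + \frac{1}{107 + 2 \left(-48\right) \left(-111\right)} = -6 + \frac{1}{107 + 10656} = -6 + \frac{1}{10763} = - \frac{64577}{10763} \approx -5.9999$)
$- 300 A = \left(-300\right) \left(- \frac{64577}{10763}\right) = \frac{19373100}{10763}$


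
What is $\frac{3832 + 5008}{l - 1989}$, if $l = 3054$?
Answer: $\frac{1768}{213} \approx 8.3005$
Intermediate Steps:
$\frac{3832 + 5008}{l - 1989} = \frac{3832 + 5008}{3054 - 1989} = \frac{8840}{1065} = 8840 \cdot \frac{1}{1065} = \frac{1768}{213}$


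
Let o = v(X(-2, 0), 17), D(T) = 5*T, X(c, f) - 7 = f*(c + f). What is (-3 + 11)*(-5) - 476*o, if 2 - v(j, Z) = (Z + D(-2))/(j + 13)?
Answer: -4127/5 ≈ -825.40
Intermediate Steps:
X(c, f) = 7 + f*(c + f)
v(j, Z) = 2 - (-10 + Z)/(13 + j) (v(j, Z) = 2 - (Z + 5*(-2))/(j + 13) = 2 - (Z - 10)/(13 + j) = 2 - (-10 + Z)/(13 + j))
o = 33/20 (o = (36 - 1*17 + 2*(7 + 0**2 - 2*0))/(13 + (7 + 0**2 - 2*0)) = (36 - 17 + 2*(7 + 0 + 0))/(13 + (7 + 0 + 0)) = (36 - 17 + 2*7)/(13 + 7) = (36 - 17 + 14)/20 = (1/20)*33 = 33/20 ≈ 1.6500)
(-3 + 11)*(-5) - 476*o = (-3 + 11)*(-5) - 476*33/20 = 8*(-5) - 3927/5 = -40 - 3927/5 = -4127/5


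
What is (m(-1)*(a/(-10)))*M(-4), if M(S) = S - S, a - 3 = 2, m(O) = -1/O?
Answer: 0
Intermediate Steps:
a = 5 (a = 3 + 2 = 5)
M(S) = 0
(m(-1)*(a/(-10)))*M(-4) = ((-1/(-1))*(5/(-10)))*0 = ((-1*(-1))*(5*(-1/10)))*0 = (1*(-1/2))*0 = -1/2*0 = 0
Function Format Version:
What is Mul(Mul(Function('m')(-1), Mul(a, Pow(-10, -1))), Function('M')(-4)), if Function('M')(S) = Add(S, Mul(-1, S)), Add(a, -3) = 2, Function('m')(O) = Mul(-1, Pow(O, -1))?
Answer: 0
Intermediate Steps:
a = 5 (a = Add(3, 2) = 5)
Function('M')(S) = 0
Mul(Mul(Function('m')(-1), Mul(a, Pow(-10, -1))), Function('M')(-4)) = Mul(Mul(Mul(-1, Pow(-1, -1)), Mul(5, Pow(-10, -1))), 0) = Mul(Mul(Mul(-1, -1), Mul(5, Rational(-1, 10))), 0) = Mul(Mul(1, Rational(-1, 2)), 0) = Mul(Rational(-1, 2), 0) = 0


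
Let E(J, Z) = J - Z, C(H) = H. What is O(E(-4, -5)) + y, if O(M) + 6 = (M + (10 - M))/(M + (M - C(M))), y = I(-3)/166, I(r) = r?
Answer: 661/166 ≈ 3.9819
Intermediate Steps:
y = -3/166 ≈ -0.018072
O(M) = -6 + 10/M (O(M) = -6 + (M + (10 - M))/(M + (M - M)) = -6 + 10/(M + 0) = -6 + 10/M)
O(E(-4, -5)) + y = (-6 + 10/(-4 - 1*(-5))) - 3/166 = (-6 + 10/(-4 + 5)) - 3/166 = (-6 + 10/1) - 3/166 = (-6 + 10*1) - 3/166 = (-6 + 10) - 3/166 = 4 - 3/166 = 661/166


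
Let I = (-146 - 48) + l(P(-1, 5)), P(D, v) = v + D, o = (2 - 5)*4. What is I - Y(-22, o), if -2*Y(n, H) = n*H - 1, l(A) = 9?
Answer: -107/2 ≈ -53.500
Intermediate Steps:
o = -12 (o = -3*4 = -12)
P(D, v) = D + v
Y(n, H) = ½ - H*n/2 (Y(n, H) = -(n*H - 1)/2 = -(H*n - 1)/2 = -(-1 + H*n)/2 = ½ - H*n/2)
I = -185 (I = (-146 - 48) + 9 = -194 + 9 = -185)
I - Y(-22, o) = -185 - (½ - ½*(-12)*(-22)) = -185 - (½ - 132) = -185 - 1*(-263/2) = -185 + 263/2 = -107/2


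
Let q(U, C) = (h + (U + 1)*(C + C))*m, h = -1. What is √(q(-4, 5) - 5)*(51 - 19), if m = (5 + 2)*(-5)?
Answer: 192*√30 ≈ 1051.6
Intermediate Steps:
m = -35 (m = 7*(-5) = -35)
q(U, C) = 35 - 70*C*(1 + U) (q(U, C) = (-1 + (U + 1)*(C + C))*(-35) = (-1 + (1 + U)*(2*C))*(-35) = (-1 + 2*C*(1 + U))*(-35) = 35 - 70*C*(1 + U))
√(q(-4, 5) - 5)*(51 - 19) = √((35 - 70*5 - 70*5*(-4)) - 5)*(51 - 19) = √((35 - 350 + 1400) - 5)*32 = √(1085 - 5)*32 = √1080*32 = (6*√30)*32 = 192*√30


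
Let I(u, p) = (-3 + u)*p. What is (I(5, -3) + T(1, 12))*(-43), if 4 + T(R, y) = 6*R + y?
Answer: -344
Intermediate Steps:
T(R, y) = -4 + y + 6*R (T(R, y) = -4 + (6*R + y) = -4 + (y + 6*R) = -4 + y + 6*R)
I(u, p) = p*(-3 + u)
(I(5, -3) + T(1, 12))*(-43) = (-3*(-3 + 5) + (-4 + 12 + 6*1))*(-43) = (-3*2 + (-4 + 12 + 6))*(-43) = (-6 + 14)*(-43) = 8*(-43) = -344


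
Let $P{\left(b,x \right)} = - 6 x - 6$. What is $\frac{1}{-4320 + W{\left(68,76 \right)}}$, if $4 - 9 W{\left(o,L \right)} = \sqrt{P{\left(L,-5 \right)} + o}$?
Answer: $- \frac{87471}{377835821} + \frac{9 \sqrt{23}}{755671642} \approx -0.00023145$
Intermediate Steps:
$P{\left(b,x \right)} = -6 - 6 x$
$W{\left(o,L \right)} = \frac{4}{9} - \frac{\sqrt{24 + o}}{9}$ ($W{\left(o,L \right)} = \frac{4}{9} - \frac{\sqrt{\left(-6 - -30\right) + o}}{9} = \frac{4}{9} - \frac{\sqrt{\left(-6 + 30\right) + o}}{9} = \frac{4}{9} - \frac{\sqrt{24 + o}}{9}$)
$\frac{1}{-4320 + W{\left(68,76 \right)}} = \frac{1}{-4320 + \left(\frac{4}{9} - \frac{\sqrt{24 + 68}}{9}\right)} = \frac{1}{-4320 + \left(\frac{4}{9} - \frac{\sqrt{92}}{9}\right)} = \frac{1}{-4320 + \left(\frac{4}{9} - \frac{2 \sqrt{23}}{9}\right)} = \frac{1}{- \frac{38876}{9} - \frac{2 \sqrt{23}}{9}}$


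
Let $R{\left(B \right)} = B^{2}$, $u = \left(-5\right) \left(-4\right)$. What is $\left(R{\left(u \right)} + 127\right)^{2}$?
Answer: $277729$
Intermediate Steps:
$u = 20$
$\left(R{\left(u \right)} + 127\right)^{2} = \left(20^{2} + 127\right)^{2} = \left(400 + 127\right)^{2} = 527^{2} = 277729$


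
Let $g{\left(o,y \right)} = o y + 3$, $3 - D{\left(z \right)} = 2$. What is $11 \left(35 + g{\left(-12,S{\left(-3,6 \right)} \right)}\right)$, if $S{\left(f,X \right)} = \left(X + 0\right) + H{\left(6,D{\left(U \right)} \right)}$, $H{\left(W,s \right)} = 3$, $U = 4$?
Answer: $-770$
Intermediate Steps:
$D{\left(z \right)} = 1$ ($D{\left(z \right)} = 3 - 2 = 1$)
$S{\left(f,X \right)} = 3 + X$ ($S{\left(f,X \right)} = \left(X + 0\right) + 3 = X + 3 = 3 + X$)
$g{\left(o,y \right)} = 3 + o y$
$11 \left(35 + g{\left(-12,S{\left(-3,6 \right)} \right)}\right) = 11 \left(35 + \left(3 - 12 \left(3 + 6\right)\right)\right) = 11 \left(35 + \left(3 - 108\right)\right) = 11 \left(35 - 105\right) = 11 \left(-70\right) = -770$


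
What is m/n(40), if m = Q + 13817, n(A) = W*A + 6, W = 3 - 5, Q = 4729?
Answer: -9273/37 ≈ -250.62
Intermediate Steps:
W = -2
n(A) = 6 - 2*A (n(A) = -2*A + 6 = 6 - 2*A)
m = 18546 (m = 4729 + 13817 = 18546)
m/n(40) = 18546/(6 - 2*40) = 18546/(6 - 80) = 18546/(-74) = 18546*(-1/74) = -9273/37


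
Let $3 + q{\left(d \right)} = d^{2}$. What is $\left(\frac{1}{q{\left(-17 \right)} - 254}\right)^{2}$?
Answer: $\frac{1}{1024} \approx 0.00097656$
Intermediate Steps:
$q{\left(d \right)} = -3 + d^{2}$
$\left(\frac{1}{q{\left(-17 \right)} - 254}\right)^{2} = \left(\frac{1}{\left(-3 + \left(-17\right)^{2}\right) - 254}\right)^{2} = \left(\frac{1}{\left(-3 + 289\right) - 254}\right)^{2} = \left(\frac{1}{286 - 254}\right)^{2} = \left(\frac{1}{32}\right)^{2} = \frac{1}{1024}$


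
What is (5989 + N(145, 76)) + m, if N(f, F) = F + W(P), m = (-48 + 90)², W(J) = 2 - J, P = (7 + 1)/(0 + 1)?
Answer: 7823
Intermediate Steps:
P = 8 (P = 8/1 = 8*1 = 8)
m = 1764 (m = 42² = 1764)
N(f, F) = -6 + F (N(f, F) = F + (2 - 1*8) = F + (2 - 8) = F - 6 = -6 + F)
(5989 + N(145, 76)) + m = (5989 + (-6 + 76)) + 1764 = (5989 + 70) + 1764 = 6059 + 1764 = 7823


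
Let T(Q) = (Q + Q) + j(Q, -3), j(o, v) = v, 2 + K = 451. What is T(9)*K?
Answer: 6735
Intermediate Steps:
K = 449 (K = -2 + 451 = 449)
T(Q) = -3 + 2*Q (T(Q) = (Q + Q) - 3 = 2*Q - 3 = -3 + 2*Q)
T(9)*K = (-3 + 2*9)*449 = (-3 + 18)*449 = 15*449 = 6735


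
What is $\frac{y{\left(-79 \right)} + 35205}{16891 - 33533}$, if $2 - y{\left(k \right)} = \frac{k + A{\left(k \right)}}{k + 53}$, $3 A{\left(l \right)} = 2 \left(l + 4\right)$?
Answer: $- \frac{915253}{432692} \approx -2.1153$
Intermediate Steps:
$A{\left(l \right)} = \frac{8}{3} + \frac{2 l}{3}$ ($A{\left(l \right)} = \frac{2 \left(l + 4\right)}{3} = \frac{2 \left(4 + l\right)}{3} = \frac{8 + 2 l}{3} = \frac{8}{3} + \frac{2 l}{3}$)
$y{\left(k \right)} = 2 - \frac{\frac{8}{3} + \frac{5 k}{3}}{53 + k}$ ($y{\left(k \right)} = 2 - \frac{k + \left(\frac{8}{3} + \frac{2 k}{3}\right)}{k + 53} = 2 - \frac{\frac{8}{3} + \frac{5 k}{3}}{53 + k}$)
$\frac{y{\left(-79 \right)} + 35205}{16891 - 33533} = \frac{\frac{310 - 79}{3 \left(53 - 79\right)} + 35205}{16891 - 33533} = \frac{\frac{1}{3} \frac{1}{-26} \cdot 231 + 35205}{-16642} = \left(\frac{1}{3} \left(- \frac{1}{26}\right) 231 + 35205\right) \left(- \frac{1}{16642}\right) = \left(- \frac{77}{26} + 35205\right) \left(- \frac{1}{16642}\right) = \frac{915253}{26} \left(- \frac{1}{16642}\right) = - \frac{915253}{432692}$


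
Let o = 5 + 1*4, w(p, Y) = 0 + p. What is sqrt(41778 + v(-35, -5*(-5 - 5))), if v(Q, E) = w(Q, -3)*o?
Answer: 3*sqrt(4607) ≈ 203.62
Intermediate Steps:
w(p, Y) = p
o = 9 (o = 5 + 4 = 9)
v(Q, E) = 9*Q (v(Q, E) = Q*9 = 9*Q)
sqrt(41778 + v(-35, -5*(-5 - 5))) = sqrt(41778 + 9*(-35)) = sqrt(41778 - 315) = sqrt(41463) = 3*sqrt(4607)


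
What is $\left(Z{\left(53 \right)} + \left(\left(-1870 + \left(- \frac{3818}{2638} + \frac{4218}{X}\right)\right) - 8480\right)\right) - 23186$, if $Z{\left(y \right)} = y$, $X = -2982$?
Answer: $- \frac{21951422299}{655543} \approx -33486.0$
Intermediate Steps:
$\left(Z{\left(53 \right)} + \left(\left(-1870 + \left(- \frac{3818}{2638} + \frac{4218}{X}\right)\right) - 8480\right)\right) - 23186 = \left(53 + \left(\left(-1870 + \left(- \frac{3818}{2638} + \frac{4218}{-2982}\right)\right) - 8480\right)\right) - 23186 = \left(53 + \left(\left(-1870 + \left(\left(-3818\right) \frac{1}{2638} + 4218 \left(- \frac{1}{2982}\right)\right)\right) - 8480\right)\right) - 23186 = \left(53 - \frac{6786746080}{655543}\right) - 23186 = - \frac{6752002301}{655543} - 23186 = - \frac{21951422299}{655543}$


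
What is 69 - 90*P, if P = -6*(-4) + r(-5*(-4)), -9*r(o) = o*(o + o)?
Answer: 5909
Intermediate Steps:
r(o) = -2*o**2/9 (r(o) = -o*(o + o)/9 = -o*2*o/9 = -2*o**2/9)
P = -584/9 (P = -6*(-4) - 2*(-5*(-4))**2/9 = 24 - 2/9*20**2 = 24 - 2/9*400 = 24 - 800/9 = -584/9 ≈ -64.889)
69 - 90*P = 69 - 90*(-584/9) = 69 + 5840 = 5909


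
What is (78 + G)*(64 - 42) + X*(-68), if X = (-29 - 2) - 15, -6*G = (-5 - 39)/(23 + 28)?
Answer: 741616/153 ≈ 4847.2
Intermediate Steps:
G = 22/153 (G = -(-5 - 39)/(6*(23 + 28)) = -(-22)/(3*51) = -⅙*(-44/51) = 22/153 ≈ 0.14379)
X = -46 (X = -31 - 15 = -46)
(78 + G)*(64 - 42) + X*(-68) = (78 + 22/153)*(64 - 42) - 46*(-68) = (11956/153)*22 + 3128 = 263032/153 + 3128 = 741616/153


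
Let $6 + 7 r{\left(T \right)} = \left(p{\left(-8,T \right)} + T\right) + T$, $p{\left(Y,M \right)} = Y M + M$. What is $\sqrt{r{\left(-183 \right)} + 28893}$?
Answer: $\frac{2 \sqrt{355530}}{7} \approx 170.36$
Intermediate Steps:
$p{\left(Y,M \right)} = M + M Y$ ($p{\left(Y,M \right)} = M Y + M = M + M Y$)
$r{\left(T \right)} = - \frac{6}{7} - \frac{5 T}{7}$ ($r{\left(T \right)} = - \frac{6}{7} + \frac{\left(T \left(1 - 8\right) + T\right) + T}{7} = - \frac{6}{7} + \frac{\left(T \left(-7\right) + T\right) + T}{7} = - \frac{6}{7} + \frac{\left(- 7 T + T\right) + T}{7} = - \frac{6}{7} + \frac{- 6 T + T}{7} = - \frac{6}{7} + \frac{\left(-5\right) T}{7} = - \frac{6}{7} - \frac{5 T}{7}$)
$\sqrt{r{\left(-183 \right)} + 28893} = \sqrt{\left(- \frac{6}{7} - - \frac{915}{7}\right) + 28893} = \sqrt{\left(- \frac{6}{7} + \frac{915}{7}\right) + 28893} = \sqrt{\frac{909}{7} + 28893} = \sqrt{\frac{203160}{7}} = \frac{2 \sqrt{355530}}{7}$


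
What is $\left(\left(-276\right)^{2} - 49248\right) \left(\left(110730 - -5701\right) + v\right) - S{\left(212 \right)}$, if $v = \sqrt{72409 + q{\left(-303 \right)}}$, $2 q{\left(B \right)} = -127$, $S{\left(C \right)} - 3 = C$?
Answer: $3135253753 + 13464 \sqrt{289382} \approx 3.1425 \cdot 10^{9}$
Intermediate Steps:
$S{\left(C \right)} = 3 + C$
$q{\left(B \right)} = - \frac{127}{2}$ ($q{\left(B \right)} = \frac{1}{2} \left(-127\right) = - \frac{127}{2}$)
$v = \frac{\sqrt{289382}}{2}$ ($v = \sqrt{72409 - \frac{127}{2}} = \sqrt{\frac{144691}{2}} = \frac{\sqrt{289382}}{2} \approx 268.97$)
$\left(\left(-276\right)^{2} - 49248\right) \left(\left(110730 - -5701\right) + v\right) - S{\left(212 \right)} = \left(\left(-276\right)^{2} - 49248\right) \left(\left(110730 - -5701\right) + \frac{\sqrt{289382}}{2}\right) - \left(3 + 212\right) = \left(76176 - 49248\right) \left(\left(110730 + 5701\right) + \frac{\sqrt{289382}}{2}\right) - 215 = 26928 \left(116431 + \frac{\sqrt{289382}}{2}\right) - 215 = \left(3135253968 + 13464 \sqrt{289382}\right) - 215 = 3135253753 + 13464 \sqrt{289382}$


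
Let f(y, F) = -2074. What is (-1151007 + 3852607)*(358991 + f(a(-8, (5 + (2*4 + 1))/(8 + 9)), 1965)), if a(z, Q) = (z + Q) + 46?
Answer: 964246967200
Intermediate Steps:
a(z, Q) = 46 + Q + z (a(z, Q) = (Q + z) + 46 = 46 + Q + z)
(-1151007 + 3852607)*(358991 + f(a(-8, (5 + (2*4 + 1))/(8 + 9)), 1965)) = (-1151007 + 3852607)*(358991 - 2074) = 2701600*356917 = 964246967200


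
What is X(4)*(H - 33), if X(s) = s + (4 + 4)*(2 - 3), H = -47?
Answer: 320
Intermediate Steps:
X(s) = -8 + s (X(s) = s + 8*(-1) = s - 8 = -8 + s)
X(4)*(H - 33) = (-8 + 4)*(-47 - 33) = -4*(-80) = 320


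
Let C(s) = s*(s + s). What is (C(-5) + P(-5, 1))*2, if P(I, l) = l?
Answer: 102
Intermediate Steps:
C(s) = 2*s**2 (C(s) = s*(2*s) = 2*s**2)
(C(-5) + P(-5, 1))*2 = (2*(-5)**2 + 1)*2 = (2*25 + 1)*2 = (50 + 1)*2 = 51*2 = 102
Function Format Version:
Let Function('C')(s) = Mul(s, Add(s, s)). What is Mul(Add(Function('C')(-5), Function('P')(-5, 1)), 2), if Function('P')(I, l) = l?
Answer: 102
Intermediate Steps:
Function('C')(s) = Mul(2, Pow(s, 2)) (Function('C')(s) = Mul(s, Mul(2, s)) = Mul(2, Pow(s, 2)))
Mul(Add(Function('C')(-5), Function('P')(-5, 1)), 2) = Mul(Add(Mul(2, Pow(-5, 2)), 1), 2) = Mul(Add(Mul(2, 25), 1), 2) = Mul(Add(50, 1), 2) = Mul(51, 2) = 102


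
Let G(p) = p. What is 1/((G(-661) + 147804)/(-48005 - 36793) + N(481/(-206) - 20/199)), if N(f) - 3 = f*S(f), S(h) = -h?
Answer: -71251860218364/332507767539961 ≈ -0.21429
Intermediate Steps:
N(f) = 3 - f² (N(f) = 3 + f*(-f) = 3 - f²)
1/((G(-661) + 147804)/(-48005 - 36793) + N(481/(-206) - 20/199)) = 1/((-661 + 147804)/(-48005 - 36793) + (3 - (481/(-206) - 20/199)²)) = 1/(147143/(-84798) + (3 - (481*(-1/206) - 20*1/199)²)) = 1/(147143*(-1/84798) + (3 - (-481/206 - 20/199)²)) = 1/(-147143/84798 + (3 - (-99839/40994)²)) = 1/(-147143/84798 + (3 - 1*9967825921/1680508036)) = 1/(-147143/84798 + (3 - 9967825921/1680508036)) = 1/(-147143/84798 - 4926301813/1680508036) = 1/(-332507767539961/71251860218364) = -71251860218364/332507767539961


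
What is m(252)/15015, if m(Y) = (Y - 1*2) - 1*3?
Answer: 19/1155 ≈ 0.016450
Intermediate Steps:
m(Y) = -5 + Y (m(Y) = (Y - 2) - 3 = (-2 + Y) - 3 = -5 + Y)
m(252)/15015 = (-5 + 252)/15015 = 247*(1/15015) = 19/1155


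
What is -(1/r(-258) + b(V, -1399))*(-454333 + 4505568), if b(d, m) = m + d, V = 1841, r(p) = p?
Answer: -461982583225/258 ≈ -1.7906e+9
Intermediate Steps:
b(d, m) = d + m
-(1/r(-258) + b(V, -1399))*(-454333 + 4505568) = -(1/(-258) + (1841 - 1399))*(-454333 + 4505568) = -(-1/258 + 442)*4051235 = -114035*4051235/258 = -1*461982583225/258 = -461982583225/258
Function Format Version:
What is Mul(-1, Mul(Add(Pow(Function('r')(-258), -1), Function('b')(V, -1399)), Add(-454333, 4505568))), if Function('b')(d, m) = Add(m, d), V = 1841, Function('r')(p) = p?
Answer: Rational(-461982583225, 258) ≈ -1.7906e+9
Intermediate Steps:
Function('b')(d, m) = Add(d, m)
Mul(-1, Mul(Add(Pow(Function('r')(-258), -1), Function('b')(V, -1399)), Add(-454333, 4505568))) = Mul(-1, Mul(Add(Pow(-258, -1), Add(1841, -1399)), Add(-454333, 4505568))) = Mul(-1, Mul(Add(Rational(-1, 258), 442), 4051235)) = Mul(-1, Mul(Rational(114035, 258), 4051235)) = Mul(-1, Rational(461982583225, 258)) = Rational(-461982583225, 258)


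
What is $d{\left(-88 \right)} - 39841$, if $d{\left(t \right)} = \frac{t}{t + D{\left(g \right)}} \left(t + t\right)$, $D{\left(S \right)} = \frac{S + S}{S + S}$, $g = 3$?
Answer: $- \frac{3481655}{87} \approx -40019.0$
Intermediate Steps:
$D{\left(S \right)} = 1$ ($D{\left(S \right)} = \frac{2 S}{2 S} = 2 S \frac{1}{2 S} = 1$)
$d{\left(t \right)} = \frac{2 t^{2}}{1 + t}$ ($d{\left(t \right)} = \frac{t}{t + 1} \left(t + t\right) = \frac{t}{1 + t} 2 t = \frac{2 t^{2}}{1 + t}$)
$d{\left(-88 \right)} - 39841 = \frac{2 \left(-88\right)^{2}}{1 - 88} - 39841 = 2 \cdot 7744 \frac{1}{-87} - 39841 = 2 \cdot 7744 \left(- \frac{1}{87}\right) - 39841 = - \frac{15488}{87} - 39841 = - \frac{3481655}{87}$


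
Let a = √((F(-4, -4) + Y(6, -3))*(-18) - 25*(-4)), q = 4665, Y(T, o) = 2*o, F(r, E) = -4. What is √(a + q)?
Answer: √(4665 + 2*√70) ≈ 68.423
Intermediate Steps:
a = 2*√70 (a = √((-4 + 2*(-3))*(-18) - 25*(-4)) = √((-4 - 6)*(-18) + 100) = √(-10*(-18) + 100) = √(180 + 100) = √280 = 2*√70 ≈ 16.733)
√(a + q) = √(2*√70 + 4665) = √(4665 + 2*√70)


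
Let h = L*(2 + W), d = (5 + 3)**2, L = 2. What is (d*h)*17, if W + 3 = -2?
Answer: -6528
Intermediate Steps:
d = 64 (d = 8**2 = 64)
W = -5 (W = -3 - 2 = -5)
h = -6 (h = 2*(2 - 5) = 2*(-3) = -6)
(d*h)*17 = (64*(-6))*17 = -384*17 = -6528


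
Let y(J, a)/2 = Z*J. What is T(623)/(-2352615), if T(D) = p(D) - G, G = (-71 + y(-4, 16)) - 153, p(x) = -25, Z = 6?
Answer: -247/2352615 ≈ -0.00010499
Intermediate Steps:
y(J, a) = 12*J (y(J, a) = 2*(6*J) = 12*J)
G = -272 (G = (-71 + 12*(-4)) - 153 = (-71 - 48) - 153 = -119 - 153 = -272)
T(D) = 247 (T(D) = -25 - 1*(-272) = -25 + 272 = 247)
T(623)/(-2352615) = 247/(-2352615) = 247*(-1/2352615) = -247/2352615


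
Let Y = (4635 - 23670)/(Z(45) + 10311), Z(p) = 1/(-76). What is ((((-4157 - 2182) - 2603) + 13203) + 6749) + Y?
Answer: 1725274938/156727 ≈ 11008.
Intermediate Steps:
Z(p) = -1/76
Y = -289332/156727 (Y = (4635 - 23670)/(-1/76 + 10311) = -19035/783635/76 = -19035*76/783635 = -289332/156727 ≈ -1.8461)
((((-4157 - 2182) - 2603) + 13203) + 6749) + Y = ((((-4157 - 2182) - 2603) + 13203) + 6749) - 289332/156727 = (((-6339 - 2603) + 13203) + 6749) - 289332/156727 = ((-8942 + 13203) + 6749) - 289332/156727 = (4261 + 6749) - 289332/156727 = 11010 - 289332/156727 = 1725274938/156727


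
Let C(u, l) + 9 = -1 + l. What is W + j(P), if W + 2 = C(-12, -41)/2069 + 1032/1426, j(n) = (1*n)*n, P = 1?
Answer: -443956/1475197 ≈ -0.30095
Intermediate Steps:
C(u, l) = -10 + l (C(u, l) = -9 + (-1 + l) = -10 + l)
j(n) = n² (j(n) = n*n = n²)
W = -1919153/1475197 (W = -2 + ((-10 - 41)/2069 + 1032/1426) = -2 + (-51*1/2069 + 1032*(1/1426)) = -2 + (-51/2069 + 516/713) = -2 + 1031241/1475197 = -1919153/1475197 ≈ -1.3009)
W + j(P) = -1919153/1475197 + 1² = -1919153/1475197 + 1 = -443956/1475197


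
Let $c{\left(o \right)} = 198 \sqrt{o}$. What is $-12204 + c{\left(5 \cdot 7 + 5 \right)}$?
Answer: $-12204 + 396 \sqrt{10} \approx -10952.0$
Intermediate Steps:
$-12204 + c{\left(5 \cdot 7 + 5 \right)} = -12204 + 198 \sqrt{5 \cdot 7 + 5} = -12204 + 198 \sqrt{35 + 5} = -12204 + 198 \sqrt{40} = -12204 + 198 \cdot 2 \sqrt{10} = -12204 + 396 \sqrt{10}$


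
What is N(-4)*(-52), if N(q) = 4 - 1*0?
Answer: -208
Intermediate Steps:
N(q) = 4 (N(q) = 4 + 0 = 4)
N(-4)*(-52) = 4*(-52) = -208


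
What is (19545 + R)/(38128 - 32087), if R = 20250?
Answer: 5685/863 ≈ 6.5875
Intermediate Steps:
(19545 + R)/(38128 - 32087) = (19545 + 20250)/(38128 - 32087) = 39795/6041 = 39795*(1/6041) = 5685/863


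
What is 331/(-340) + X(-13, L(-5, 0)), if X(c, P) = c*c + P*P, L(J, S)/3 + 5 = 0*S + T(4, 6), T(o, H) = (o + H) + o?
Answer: 304989/340 ≈ 897.03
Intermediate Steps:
T(o, H) = H + 2*o (T(o, H) = (H + o) + o = H + 2*o)
L(J, S) = 27 (L(J, S) = -15 + 3*(0*S + (6 + 2*4)) = -15 + 3*(0 + (6 + 8)) = -15 + 3*(0 + 14) = -15 + 3*14 = -15 + 42 = 27)
X(c, P) = P² + c² (X(c, P) = c² + P² = P² + c²)
331/(-340) + X(-13, L(-5, 0)) = 331/(-340) + (27² + (-13)²) = 331*(-1/340) + (729 + 169) = -331/340 + 898 = 304989/340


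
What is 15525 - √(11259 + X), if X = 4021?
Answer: 15525 - 4*√955 ≈ 15401.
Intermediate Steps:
15525 - √(11259 + X) = 15525 - √(11259 + 4021) = 15525 - √15280 = 15525 - 4*√955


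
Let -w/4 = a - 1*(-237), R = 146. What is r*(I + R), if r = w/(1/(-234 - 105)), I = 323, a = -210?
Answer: 17171028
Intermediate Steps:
w = -108 (w = -4*(-210 - 1*(-237)) = -4*(-210 + 237) = -4*27 = -108)
r = 36612 (r = -108/(1/(-234 - 105)) = -108/(1/(-339)) = -108/(-1/339) = -108*(-339) = 36612)
r*(I + R) = 36612*(323 + 146) = 36612*469 = 17171028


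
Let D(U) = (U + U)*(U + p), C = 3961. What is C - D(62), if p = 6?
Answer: -4471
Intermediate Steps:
D(U) = 2*U*(6 + U) (D(U) = (U + U)*(U + 6) = (2*U)*(6 + U) = 2*U*(6 + U))
C - D(62) = 3961 - 2*62*(6 + 62) = 3961 - 2*62*68 = 3961 - 1*8432 = 3961 - 8432 = -4471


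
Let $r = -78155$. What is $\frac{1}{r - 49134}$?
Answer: $- \frac{1}{127289} \approx -7.8561 \cdot 10^{-6}$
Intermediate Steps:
$\frac{1}{r - 49134} = \frac{1}{-78155 - 49134} = \frac{1}{-127289} = - \frac{1}{127289}$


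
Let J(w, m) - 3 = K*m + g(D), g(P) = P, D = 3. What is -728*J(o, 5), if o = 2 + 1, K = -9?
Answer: 28392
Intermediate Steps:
o = 3
J(w, m) = 6 - 9*m (J(w, m) = 3 + (-9*m + 3) = 3 + (3 - 9*m) = 6 - 9*m)
-728*J(o, 5) = -728*(6 - 9*5) = -728*(6 - 45) = -728*(-39) = 28392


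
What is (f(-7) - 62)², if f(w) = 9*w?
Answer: 15625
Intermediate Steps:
(f(-7) - 62)² = (9*(-7) - 62)² = (-63 - 62)² = (-125)² = 15625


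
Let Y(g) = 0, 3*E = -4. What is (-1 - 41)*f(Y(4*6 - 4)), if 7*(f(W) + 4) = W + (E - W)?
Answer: 176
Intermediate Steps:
E = -4/3 (E = (⅓)*(-4) = -4/3 ≈ -1.3333)
f(W) = -88/21 (f(W) = -4 + (W + (-4/3 - W))/7 = -4 + (⅐)*(-4/3) = -4 - 4/21 = -88/21)
(-1 - 41)*f(Y(4*6 - 4)) = (-1 - 41)*(-88/21) = -42*(-88/21) = 176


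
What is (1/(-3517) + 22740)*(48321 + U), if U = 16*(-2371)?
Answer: 830556772915/3517 ≈ 2.3615e+8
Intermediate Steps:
U = -37936
(1/(-3517) + 22740)*(48321 + U) = (1/(-3517) + 22740)*(48321 - 37936) = (-1/3517 + 22740)*10385 = (79976579/3517)*10385 = 830556772915/3517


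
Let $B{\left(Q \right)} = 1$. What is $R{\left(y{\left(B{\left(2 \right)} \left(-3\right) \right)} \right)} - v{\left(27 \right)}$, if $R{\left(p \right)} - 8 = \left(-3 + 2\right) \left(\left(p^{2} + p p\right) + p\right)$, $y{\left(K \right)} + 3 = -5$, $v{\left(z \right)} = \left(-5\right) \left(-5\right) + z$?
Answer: $-164$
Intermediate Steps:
$v{\left(z \right)} = 25 + z$
$y{\left(K \right)} = -8$ ($y{\left(K \right)} = -3 - 5 = -8$)
$R{\left(p \right)} = 8 - p - 2 p^{2}$ ($R{\left(p \right)} = 8 + \left(-3 + 2\right) \left(\left(p^{2} + p p\right) + p\right) = 8 - \left(\left(p^{2} + p^{2}\right) + p\right) = 8 - \left(2 p^{2} + p\right) = 8 - \left(p + 2 p^{2}\right) = 8 - p - 2 p^{2}$)
$R{\left(y{\left(B{\left(2 \right)} \left(-3\right) \right)} \right)} - v{\left(27 \right)} = \left(8 - -8 - 2 \left(-8\right)^{2}\right) - \left(25 + 27\right) = \left(8 + 8 - 128\right) - 52 = -112 - 52 = -164$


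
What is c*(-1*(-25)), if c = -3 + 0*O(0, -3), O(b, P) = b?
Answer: -75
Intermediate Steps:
c = -3 (c = -3 + 0*0 = -3 + 0 = -3)
c*(-1*(-25)) = -(-3)*(-25) = -3*25 = -75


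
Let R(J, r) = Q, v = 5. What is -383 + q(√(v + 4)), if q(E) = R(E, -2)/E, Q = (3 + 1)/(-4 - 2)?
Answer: -3449/9 ≈ -383.22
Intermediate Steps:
Q = -⅔ (Q = 4/(-6) = 4*(-⅙) = -⅔ ≈ -0.66667)
R(J, r) = -⅔
q(E) = -2/(3*E)
-383 + q(√(v + 4)) = -383 - 2/(3*√(5 + 4)) = -383 - 2/(3*(√9)) = -383 - ⅔/3 = -383 - ⅔*⅓ = -383 - 2/9 = -3449/9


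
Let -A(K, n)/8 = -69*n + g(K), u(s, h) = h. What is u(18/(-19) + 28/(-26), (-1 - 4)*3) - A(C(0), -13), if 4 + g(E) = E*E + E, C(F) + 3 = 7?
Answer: 7289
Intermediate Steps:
C(F) = 4 (C(F) = -3 + 7 = 4)
g(E) = -4 + E + E**2 (g(E) = -4 + (E*E + E) = -4 + (E**2 + E) = -4 + (E + E**2) = -4 + E + E**2)
A(K, n) = 32 - 8*K - 8*K**2 + 552*n (A(K, n) = -8*(-69*n + (-4 + K + K**2)) = -8*(-4 + K + K**2 - 69*n) = 32 - 8*K - 8*K**2 + 552*n)
u(18/(-19) + 28/(-26), (-1 - 4)*3) - A(C(0), -13) = (-1 - 4)*3 - (32 - 8*4 - 8*4**2 + 552*(-13)) = -5*3 - (32 - 32 - 8*16 - 7176) = -15 - (32 - 32 - 128 - 7176) = -15 - 1*(-7304) = -15 + 7304 = 7289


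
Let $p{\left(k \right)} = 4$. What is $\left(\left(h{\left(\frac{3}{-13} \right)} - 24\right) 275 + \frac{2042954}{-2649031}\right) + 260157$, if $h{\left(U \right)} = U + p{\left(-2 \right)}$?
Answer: $\frac{8767513726794}{34437403} \approx 2.5459 \cdot 10^{5}$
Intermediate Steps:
$h{\left(U \right)} = 4 + U$ ($h{\left(U \right)} = U + 4 = 4 + U$)
$\left(\left(h{\left(\frac{3}{-13} \right)} - 24\right) 275 + \frac{2042954}{-2649031}\right) + 260157 = \left(\left(\left(4 + \frac{3}{-13}\right) - 24\right) 275 + \frac{2042954}{-2649031}\right) + 260157 = \left(\left(\left(4 + 3 \left(- \frac{1}{13}\right)\right) - 24\right) 275 + 2042954 \left(- \frac{1}{2649031}\right)\right) + 260157 = \left(\left(\left(4 - \frac{3}{13}\right) - 24\right) 275 - \frac{2042954}{2649031}\right) + 260157 = \left(\left(\frac{49}{13} - 24\right) 275 - \frac{2042954}{2649031}\right) + 260157 = \left(\left(- \frac{263}{13}\right) 275 - \frac{2042954}{2649031}\right) + 260157 = \left(- \frac{72325}{13} - \frac{2042954}{2649031}\right) + 260157 = - \frac{191617725477}{34437403} + 260157 = \frac{8767513726794}{34437403}$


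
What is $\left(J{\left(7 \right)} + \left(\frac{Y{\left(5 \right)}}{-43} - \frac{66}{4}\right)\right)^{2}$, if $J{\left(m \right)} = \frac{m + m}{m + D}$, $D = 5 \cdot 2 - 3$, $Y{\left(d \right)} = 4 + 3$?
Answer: $\frac{1814409}{7396} \approx 245.32$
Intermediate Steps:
$Y{\left(d \right)} = 7$
$D = 7$ ($D = 10 - 3 = 7$)
$J{\left(m \right)} = \frac{2 m}{7 + m}$ ($J{\left(m \right)} = \frac{m + m}{m + 7} = \frac{2 m}{7 + m}$)
$\left(J{\left(7 \right)} + \left(\frac{Y{\left(5 \right)}}{-43} - \frac{66}{4}\right)\right)^{2} = \left(2 \cdot 7 \frac{1}{7 + 7} + \left(\frac{7}{-43} - \frac{66}{4}\right)\right)^{2} = \left(2 \cdot 7 \cdot \frac{1}{14} + \left(7 \left(- \frac{1}{43}\right) - \frac{33}{2}\right)\right)^{2} = \left(2 \cdot 7 \cdot \frac{1}{14} - \frac{1433}{86}\right)^{2} = \left(1 - \frac{1433}{86}\right)^{2} = \left(- \frac{1347}{86}\right)^{2} = \frac{1814409}{7396}$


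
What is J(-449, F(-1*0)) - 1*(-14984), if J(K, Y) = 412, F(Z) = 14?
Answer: 15396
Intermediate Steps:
J(-449, F(-1*0)) - 1*(-14984) = 412 - 1*(-14984) = 412 + 14984 = 15396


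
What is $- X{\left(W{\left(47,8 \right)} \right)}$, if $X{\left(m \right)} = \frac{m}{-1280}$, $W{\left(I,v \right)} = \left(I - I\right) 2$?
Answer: $0$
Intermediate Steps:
$W{\left(I,v \right)} = 0$ ($W{\left(I,v \right)} = 0 \cdot 2 = 0$)
$X{\left(m \right)} = - \frac{m}{1280}$ ($X{\left(m \right)} = m \left(- \frac{1}{1280}\right) = - \frac{m}{1280}$)
$- X{\left(W{\left(47,8 \right)} \right)} = - \frac{\left(-1\right) 0}{1280} = \left(-1\right) 0 = 0$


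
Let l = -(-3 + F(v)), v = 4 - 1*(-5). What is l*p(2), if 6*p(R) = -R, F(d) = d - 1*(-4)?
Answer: 10/3 ≈ 3.3333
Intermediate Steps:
v = 9 (v = 4 + 5 = 9)
F(d) = 4 + d (F(d) = d + 4 = 4 + d)
p(R) = -R/6 (p(R) = (-R)/6 = -R/6)
l = -10 (l = -(-3 + (4 + 9)) = -(-3 + 13) = -1*10 = -10)
l*p(2) = -(-5)*2/3 = -10*(-⅓) = 10/3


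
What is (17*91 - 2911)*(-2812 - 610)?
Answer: 4667608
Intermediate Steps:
(17*91 - 2911)*(-2812 - 610) = (1547 - 2911)*(-3422) = -1364*(-3422) = 4667608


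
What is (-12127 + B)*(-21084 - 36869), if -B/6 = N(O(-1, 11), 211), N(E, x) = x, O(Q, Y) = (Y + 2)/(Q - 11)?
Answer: 776164529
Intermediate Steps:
O(Q, Y) = (2 + Y)/(-11 + Q)
B = -1266 (B = -6*211 = -1266)
(-12127 + B)*(-21084 - 36869) = (-12127 - 1266)*(-21084 - 36869) = -13393*(-57953) = 776164529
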